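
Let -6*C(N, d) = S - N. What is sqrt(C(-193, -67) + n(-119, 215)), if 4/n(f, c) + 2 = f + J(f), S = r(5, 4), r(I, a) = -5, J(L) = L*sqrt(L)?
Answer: sqrt(-94/3 + 4/(-121 - 119*I*sqrt(119))) ≈ 0.00027 + 5.5976*I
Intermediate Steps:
J(L) = L**(3/2)
S = -5
C(N, d) = 5/6 + N/6 (C(N, d) = -(-5 - N)/6 = 5/6 + N/6)
n(f, c) = 4/(-2 + f + f**(3/2)) (n(f, c) = 4/(-2 + (f + f**(3/2))) = 4/(-2 + f + f**(3/2)))
sqrt(C(-193, -67) + n(-119, 215)) = sqrt((5/6 + (1/6)*(-193)) + 4/(-2 - 119 + (-119)**(3/2))) = sqrt((5/6 - 193/6) + 4/(-2 - 119 - 119*I*sqrt(119))) = sqrt(-94/3 + 4/(-121 - 119*I*sqrt(119)))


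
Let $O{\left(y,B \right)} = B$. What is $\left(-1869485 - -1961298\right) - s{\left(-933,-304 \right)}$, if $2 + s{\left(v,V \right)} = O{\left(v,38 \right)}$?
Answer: $91777$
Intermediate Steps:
$s{\left(v,V \right)} = 36$ ($s{\left(v,V \right)} = -2 + 38 = 36$)
$\left(-1869485 - -1961298\right) - s{\left(-933,-304 \right)} = \left(-1869485 - -1961298\right) - 36 = \left(-1869485 + 1961298\right) - 36 = 91813 - 36 = 91777$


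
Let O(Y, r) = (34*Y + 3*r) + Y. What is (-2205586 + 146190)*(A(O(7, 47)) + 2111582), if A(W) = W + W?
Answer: -4350173378184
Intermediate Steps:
O(Y, r) = 3*r + 35*Y (O(Y, r) = (3*r + 34*Y) + Y = 3*r + 35*Y)
A(W) = 2*W
(-2205586 + 146190)*(A(O(7, 47)) + 2111582) = (-2205586 + 146190)*(2*(3*47 + 35*7) + 2111582) = -2059396*(2*(141 + 245) + 2111582) = -2059396*(2*386 + 2111582) = -2059396*(772 + 2111582) = -2059396*2112354 = -4350173378184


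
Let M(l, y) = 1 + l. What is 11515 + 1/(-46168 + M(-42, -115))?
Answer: 532096634/46209 ≈ 11515.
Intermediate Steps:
11515 + 1/(-46168 + M(-42, -115)) = 11515 + 1/(-46168 + (1 - 42)) = 11515 + 1/(-46168 - 41) = 11515 + 1/(-46209) = 11515 - 1/46209 = 532096634/46209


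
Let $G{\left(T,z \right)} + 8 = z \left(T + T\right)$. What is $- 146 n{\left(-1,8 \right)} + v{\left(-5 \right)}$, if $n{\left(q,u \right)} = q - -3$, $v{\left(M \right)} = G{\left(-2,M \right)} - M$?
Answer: $-275$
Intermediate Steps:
$G{\left(T,z \right)} = -8 + 2 T z$ ($G{\left(T,z \right)} = -8 + z \left(T + T\right) = -8 + z 2 T = -8 + 2 T z$)
$v{\left(M \right)} = -8 - 5 M$ ($v{\left(M \right)} = \left(-8 + 2 \left(-2\right) M\right) - M = \left(-8 - 4 M\right) - M = -8 - 5 M$)
$n{\left(q,u \right)} = 3 + q$ ($n{\left(q,u \right)} = q + 3 = 3 + q$)
$- 146 n{\left(-1,8 \right)} + v{\left(-5 \right)} = - 146 \left(3 - 1\right) - -17 = \left(-146\right) 2 + \left(-8 + 25\right) = -292 + 17 = -275$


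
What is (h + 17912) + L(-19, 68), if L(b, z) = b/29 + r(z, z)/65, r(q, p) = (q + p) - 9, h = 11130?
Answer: 54746618/1885 ≈ 29043.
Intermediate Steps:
r(q, p) = -9 + p + q (r(q, p) = (p + q) - 9 = -9 + p + q)
L(b, z) = -9/65 + b/29 + 2*z/65 (L(b, z) = b/29 + (-9 + z + z)/65 = b*(1/29) + (-9 + 2*z)*(1/65) = b/29 + (-9/65 + 2*z/65) = -9/65 + b/29 + 2*z/65)
(h + 17912) + L(-19, 68) = (11130 + 17912) + (-9/65 + (1/29)*(-19) + (2/65)*68) = 29042 + (-9/65 - 19/29 + 136/65) = 29042 + 2448/1885 = 54746618/1885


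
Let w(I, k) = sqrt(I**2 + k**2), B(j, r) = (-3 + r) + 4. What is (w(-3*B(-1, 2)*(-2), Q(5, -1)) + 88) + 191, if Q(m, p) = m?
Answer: 279 + sqrt(349) ≈ 297.68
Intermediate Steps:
B(j, r) = 1 + r
(w(-3*B(-1, 2)*(-2), Q(5, -1)) + 88) + 191 = (sqrt((-3*(1 + 2)*(-2))**2 + 5**2) + 88) + 191 = (sqrt((-3*3*(-2))**2 + 25) + 88) + 191 = (sqrt((-9*(-2))**2 + 25) + 88) + 191 = (sqrt(18**2 + 25) + 88) + 191 = (sqrt(324 + 25) + 88) + 191 = (sqrt(349) + 88) + 191 = (88 + sqrt(349)) + 191 = 279 + sqrt(349)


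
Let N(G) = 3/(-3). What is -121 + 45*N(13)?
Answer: -166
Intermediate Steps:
N(G) = -1 (N(G) = 3*(-1/3) = -1)
-121 + 45*N(13) = -121 + 45*(-1) = -121 - 45 = -166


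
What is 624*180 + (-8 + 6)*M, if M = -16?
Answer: 112352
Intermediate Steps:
624*180 + (-8 + 6)*M = 624*180 + (-8 + 6)*(-16) = 112320 - 2*(-16) = 112320 + 32 = 112352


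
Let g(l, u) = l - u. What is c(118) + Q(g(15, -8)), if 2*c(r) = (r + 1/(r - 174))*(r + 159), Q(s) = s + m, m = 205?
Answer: 1855675/112 ≈ 16569.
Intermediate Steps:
Q(s) = 205 + s (Q(s) = s + 205 = 205 + s)
c(r) = (159 + r)*(r + 1/(-174 + r))/2 (c(r) = ((r + 1/(r - 174))*(r + 159))/2 = ((r + 1/(-174 + r))*(159 + r))/2 = ((159 + r)*(r + 1/(-174 + r)))/2 = (159 + r)*(r + 1/(-174 + r))/2)
c(118) + Q(g(15, -8)) = (159 + 118**3 - 27665*118 - 15*118**2)/(2*(-174 + 118)) + (205 + (15 - 1*(-8))) = (1/2)*(159 + 1643032 - 3264470 - 15*13924)/(-56) + (205 + (15 + 8)) = (1/2)*(-1/56)*(159 + 1643032 - 3264470 - 208860) + (205 + 23) = (1/2)*(-1/56)*(-1830139) + 228 = 1830139/112 + 228 = 1855675/112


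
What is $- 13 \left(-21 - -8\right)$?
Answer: $169$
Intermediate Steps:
$- 13 \left(-21 - -8\right) = - 13 \left(-21 + 8\right) = \left(-13\right) \left(-13\right) = 169$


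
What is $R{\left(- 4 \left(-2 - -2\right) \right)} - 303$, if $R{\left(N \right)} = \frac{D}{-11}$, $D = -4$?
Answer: $- \frac{3329}{11} \approx -302.64$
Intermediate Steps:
$R{\left(N \right)} = \frac{4}{11}$ ($R{\left(N \right)} = - \frac{4}{-11} = \left(-4\right) \left(- \frac{1}{11}\right) = \frac{4}{11}$)
$R{\left(- 4 \left(-2 - -2\right) \right)} - 303 = \frac{4}{11} - 303 = - \frac{3329}{11}$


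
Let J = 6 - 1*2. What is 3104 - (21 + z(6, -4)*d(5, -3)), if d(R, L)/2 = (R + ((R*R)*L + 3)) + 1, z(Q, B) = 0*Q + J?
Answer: 3611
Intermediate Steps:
J = 4 (J = 6 - 2 = 4)
z(Q, B) = 4 (z(Q, B) = 0*Q + 4 = 0 + 4 = 4)
d(R, L) = 8 + 2*R + 2*L*R² (d(R, L) = 2*((R + ((R*R)*L + 3)) + 1) = 2*((R + (R²*L + 3)) + 1) = 2*((R + (L*R² + 3)) + 1) = 2*((R + (3 + L*R²)) + 1) = 2*((3 + R + L*R²) + 1) = 2*(4 + R + L*R²) = 8 + 2*R + 2*L*R²)
3104 - (21 + z(6, -4)*d(5, -3)) = 3104 - (21 + 4*(8 + 2*5 + 2*(-3)*5²)) = 3104 - (21 + 4*(8 + 10 + 2*(-3)*25)) = 3104 - (21 + 4*(8 + 10 - 150)) = 3104 - (21 + 4*(-132)) = 3104 - (21 - 528) = 3104 - 1*(-507) = 3104 + 507 = 3611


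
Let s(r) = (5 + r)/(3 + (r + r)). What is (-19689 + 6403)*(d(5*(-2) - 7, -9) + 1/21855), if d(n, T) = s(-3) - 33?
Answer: 9775626224/21855 ≈ 4.4729e+5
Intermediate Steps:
s(r) = (5 + r)/(3 + 2*r)
d(n, T) = -101/3 (d(n, T) = (5 - 3)/(3 + 2*(-3)) - 33 = 2/(3 - 6) - 33 = 2/(-3) - 33 = -⅓*2 - 33 = -⅔ - 33 = -101/3)
(-19689 + 6403)*(d(5*(-2) - 7, -9) + 1/21855) = (-19689 + 6403)*(-101/3 + 1/21855) = -13286*(-101/3 + 1/21855) = -13286*(-735784/21855) = 9775626224/21855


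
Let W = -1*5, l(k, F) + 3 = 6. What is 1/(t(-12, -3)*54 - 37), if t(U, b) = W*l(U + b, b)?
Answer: -1/847 ≈ -0.0011806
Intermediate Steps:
l(k, F) = 3 (l(k, F) = -3 + 6 = 3)
W = -5
t(U, b) = -15 (t(U, b) = -5*3 = -15)
1/(t(-12, -3)*54 - 37) = 1/(-15*54 - 37) = 1/(-810 - 37) = 1/(-847) = -1/847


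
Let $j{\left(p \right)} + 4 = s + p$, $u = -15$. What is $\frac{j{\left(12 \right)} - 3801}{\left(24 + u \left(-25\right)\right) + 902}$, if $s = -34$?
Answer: $- \frac{3827}{1301} \approx -2.9416$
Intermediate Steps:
$j{\left(p \right)} = -38 + p$ ($j{\left(p \right)} = -4 + \left(-34 + p\right) = -38 + p$)
$\frac{j{\left(12 \right)} - 3801}{\left(24 + u \left(-25\right)\right) + 902} = \frac{\left(-38 + 12\right) - 3801}{\left(24 - -375\right) + 902} = \frac{-26 - 3801}{\left(24 + 375\right) + 902} = - \frac{3827}{399 + 902} = - \frac{3827}{1301}$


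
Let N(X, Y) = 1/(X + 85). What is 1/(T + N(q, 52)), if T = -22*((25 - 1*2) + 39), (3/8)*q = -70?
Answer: -305/416023 ≈ -0.00073313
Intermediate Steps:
q = -560/3 (q = (8/3)*(-70) = -560/3 ≈ -186.67)
N(X, Y) = 1/(85 + X)
T = -1364 (T = -22*((25 - 2) + 39) = -22*(23 + 39) = -22*62 = -1364)
1/(T + N(q, 52)) = 1/(-1364 + 1/(85 - 560/3)) = 1/(-1364 + 1/(-305/3)) = 1/(-1364 - 3/305) = 1/(-416023/305) = -305/416023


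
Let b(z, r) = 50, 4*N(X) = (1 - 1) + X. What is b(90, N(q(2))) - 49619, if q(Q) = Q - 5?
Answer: -49569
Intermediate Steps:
q(Q) = -5 + Q
N(X) = X/4 (N(X) = ((1 - 1) + X)/4 = (0 + X)/4 = X/4)
b(90, N(q(2))) - 49619 = 50 - 49619 = -49569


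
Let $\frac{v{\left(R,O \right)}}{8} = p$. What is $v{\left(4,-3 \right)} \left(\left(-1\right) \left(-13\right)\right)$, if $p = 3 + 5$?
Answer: $832$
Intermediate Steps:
$p = 8$
$v{\left(R,O \right)} = 64$ ($v{\left(R,O \right)} = 8 \cdot 8 = 64$)
$v{\left(4,-3 \right)} \left(\left(-1\right) \left(-13\right)\right) = 64 \left(\left(-1\right) \left(-13\right)\right) = 64 \cdot 13 = 832$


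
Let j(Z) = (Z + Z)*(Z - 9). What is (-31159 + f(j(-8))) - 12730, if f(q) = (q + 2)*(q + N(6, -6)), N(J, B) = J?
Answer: 32283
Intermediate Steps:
j(Z) = 2*Z*(-9 + Z) (j(Z) = (2*Z)*(-9 + Z) = 2*Z*(-9 + Z))
f(q) = (2 + q)*(6 + q) (f(q) = (q + 2)*(q + 6) = (2 + q)*(6 + q))
(-31159 + f(j(-8))) - 12730 = (-31159 + (12 + (2*(-8)*(-9 - 8))**2 + 8*(2*(-8)*(-9 - 8)))) - 12730 = (-31159 + (12 + (2*(-8)*(-17))**2 + 8*(2*(-8)*(-17)))) - 12730 = (-31159 + (12 + 272**2 + 8*272)) - 12730 = (-31159 + (12 + 73984 + 2176)) - 12730 = (-31159 + 76172) - 12730 = 45013 - 12730 = 32283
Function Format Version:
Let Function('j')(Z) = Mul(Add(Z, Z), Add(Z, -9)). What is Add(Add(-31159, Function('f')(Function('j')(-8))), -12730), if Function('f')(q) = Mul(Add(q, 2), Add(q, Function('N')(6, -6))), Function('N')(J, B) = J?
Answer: 32283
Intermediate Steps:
Function('j')(Z) = Mul(2, Z, Add(-9, Z)) (Function('j')(Z) = Mul(Mul(2, Z), Add(-9, Z)) = Mul(2, Z, Add(-9, Z)))
Function('f')(q) = Mul(Add(2, q), Add(6, q)) (Function('f')(q) = Mul(Add(q, 2), Add(q, 6)) = Mul(Add(2, q), Add(6, q)))
Add(Add(-31159, Function('f')(Function('j')(-8))), -12730) = Add(Add(-31159, Add(12, Pow(Mul(2, -8, Add(-9, -8)), 2), Mul(8, Mul(2, -8, Add(-9, -8))))), -12730) = Add(Add(-31159, Add(12, Pow(Mul(2, -8, -17), 2), Mul(8, Mul(2, -8, -17)))), -12730) = Add(Add(-31159, Add(12, Pow(272, 2), Mul(8, 272))), -12730) = Add(Add(-31159, Add(12, 73984, 2176)), -12730) = Add(Add(-31159, 76172), -12730) = Add(45013, -12730) = 32283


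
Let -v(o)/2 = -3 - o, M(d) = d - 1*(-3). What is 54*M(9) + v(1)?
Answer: 656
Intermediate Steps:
M(d) = 3 + d (M(d) = d + 3 = 3 + d)
v(o) = 6 + 2*o (v(o) = -2*(-3 - o) = 6 + 2*o)
54*M(9) + v(1) = 54*(3 + 9) + (6 + 2*1) = 54*12 + (6 + 2) = 648 + 8 = 656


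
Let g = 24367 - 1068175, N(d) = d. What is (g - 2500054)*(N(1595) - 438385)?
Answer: 1547923482980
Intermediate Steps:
g = -1043808
(g - 2500054)*(N(1595) - 438385) = (-1043808 - 2500054)*(1595 - 438385) = -3543862*(-436790) = 1547923482980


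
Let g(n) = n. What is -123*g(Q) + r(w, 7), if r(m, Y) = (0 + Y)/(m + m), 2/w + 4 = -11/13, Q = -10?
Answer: 63519/52 ≈ 1221.5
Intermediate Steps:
w = -26/63 (w = 2/(-4 - 11/13) = 2/(-63/13) = 2*(-13/63) = -26/63 ≈ -0.41270)
r(m, Y) = Y/(2*m) (r(m, Y) = Y/((2*m)) = Y*(1/(2*m)) = Y/(2*m))
-123*g(Q) + r(w, 7) = -123*(-10) + (½)*7/(-26/63) = 1230 + (½)*7*(-63/26) = 1230 - 441/52 = 63519/52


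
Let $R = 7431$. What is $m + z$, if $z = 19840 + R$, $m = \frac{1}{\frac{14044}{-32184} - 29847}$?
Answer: $\frac{6549198083137}{240152473} \approx 27271.0$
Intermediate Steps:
$m = - \frac{8046}{240152473}$ ($m = \frac{1}{14044 \left(- \frac{1}{32184}\right) - 29847} = \frac{1}{- \frac{3511}{8046} - 29847} = \frac{1}{- \frac{240152473}{8046}} = - \frac{8046}{240152473} \approx -3.3504 \cdot 10^{-5}$)
$z = 27271$ ($z = 19840 + 7431 = 27271$)
$m + z = - \frac{8046}{240152473} + 27271 = \frac{6549198083137}{240152473}$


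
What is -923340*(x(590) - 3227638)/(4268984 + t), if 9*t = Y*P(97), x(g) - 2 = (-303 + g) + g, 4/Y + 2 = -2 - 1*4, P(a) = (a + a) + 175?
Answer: 192219074520/275417 ≈ 6.9792e+5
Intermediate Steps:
P(a) = 175 + 2*a (P(a) = 2*a + 175 = 175 + 2*a)
Y = -1/2 (Y = 4/(-2 + (-2 - 1*4)) = 4/(-2 + (-2 - 4)) = 4/(-2 - 6) = 4/(-8) = 4*(-1/8) = -1/2 ≈ -0.50000)
x(g) = -301 + 2*g (x(g) = 2 + ((-303 + g) + g) = 2 + (-303 + 2*g) = -301 + 2*g)
t = -41/2 (t = (-(175 + 2*97)/2)/9 = (-(175 + 194)/2)/9 = (-1/2*369)/9 = (1/9)*(-369/2) = -41/2 ≈ -20.500)
-923340*(x(590) - 3227638)/(4268984 + t) = -923340*((-301 + 2*590) - 3227638)/(4268984 - 41/2) = -923340/(8537927/(2*((-301 + 1180) - 3227638))) = -923340/(8537927/(2*(879 - 3227638))) = -923340/((8537927/2)/(-3226759)) = -923340/((8537927/2)*(-1/3226759)) = -923340/(-275417/208178) = -923340*(-208178/275417) = 192219074520/275417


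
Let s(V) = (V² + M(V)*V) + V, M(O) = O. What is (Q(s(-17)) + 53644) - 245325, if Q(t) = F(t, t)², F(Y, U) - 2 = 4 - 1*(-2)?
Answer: -191617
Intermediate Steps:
F(Y, U) = 8 (F(Y, U) = 2 + (4 - 1*(-2)) = 2 + (4 + 2) = 2 + 6 = 8)
s(V) = V + 2*V² (s(V) = (V² + V*V) + V = (V² + V²) + V = 2*V² + V = V + 2*V²)
Q(t) = 64 (Q(t) = 8² = 64)
(Q(s(-17)) + 53644) - 245325 = (64 + 53644) - 245325 = 53708 - 245325 = -191617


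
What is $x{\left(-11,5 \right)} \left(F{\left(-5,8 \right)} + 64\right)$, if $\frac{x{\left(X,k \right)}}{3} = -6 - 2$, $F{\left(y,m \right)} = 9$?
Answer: $-1752$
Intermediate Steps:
$x{\left(X,k \right)} = -24$ ($x{\left(X,k \right)} = 3 \left(-6 - 2\right) = 3 \left(-8\right) = -24$)
$x{\left(-11,5 \right)} \left(F{\left(-5,8 \right)} + 64\right) = - 24 \left(9 + 64\right) = \left(-24\right) 73 = -1752$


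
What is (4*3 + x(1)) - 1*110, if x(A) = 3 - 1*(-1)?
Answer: -94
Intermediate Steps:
x(A) = 4 (x(A) = 3 + 1 = 4)
(4*3 + x(1)) - 1*110 = (4*3 + 4) - 1*110 = (12 + 4) - 110 = 16 - 110 = -94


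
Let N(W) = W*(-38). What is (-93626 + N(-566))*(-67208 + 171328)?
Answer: -7508926160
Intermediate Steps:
N(W) = -38*W
(-93626 + N(-566))*(-67208 + 171328) = (-93626 - 38*(-566))*(-67208 + 171328) = (-93626 + 21508)*104120 = -72118*104120 = -7508926160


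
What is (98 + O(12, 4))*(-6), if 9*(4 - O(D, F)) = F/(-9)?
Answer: -16532/27 ≈ -612.30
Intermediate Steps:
O(D, F) = 4 + F/81 (O(D, F) = 4 - F/(9*(-9)) = 4 - F*(-1)/(9*9) = 4 - (-1)*F/81 = 4 + F/81)
(98 + O(12, 4))*(-6) = (98 + (4 + (1/81)*4))*(-6) = (98 + (4 + 4/81))*(-6) = (98 + 328/81)*(-6) = (8266/81)*(-6) = -16532/27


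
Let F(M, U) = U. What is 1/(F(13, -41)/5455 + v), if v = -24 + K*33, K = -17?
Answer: -5455/3191216 ≈ -0.0017094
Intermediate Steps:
v = -585 (v = -24 - 17*33 = -24 - 561 = -585)
1/(F(13, -41)/5455 + v) = 1/(-41/5455 - 585) = 1/(-3191216/5455) = -5455/3191216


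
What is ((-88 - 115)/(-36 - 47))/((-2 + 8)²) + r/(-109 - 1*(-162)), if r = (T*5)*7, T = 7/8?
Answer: 204533/316728 ≈ 0.64577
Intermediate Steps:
T = 7/8 (T = 7*(⅛) = 7/8 ≈ 0.87500)
r = 245/8 (r = ((7/8)*5)*7 = (35/8)*7 = 245/8 ≈ 30.625)
((-88 - 115)/(-36 - 47))/((-2 + 8)²) + r/(-109 - 1*(-162)) = ((-88 - 115)/(-36 - 47))/((-2 + 8)²) + 245/(8*(-109 - 1*(-162))) = (-203/(-83))/(6²) + 245/(8*(-109 + 162)) = -203*(-1/83)/36 + (245/8)/53 = (203/83)*(1/36) + (245/8)*(1/53) = 203/2988 + 245/424 = 204533/316728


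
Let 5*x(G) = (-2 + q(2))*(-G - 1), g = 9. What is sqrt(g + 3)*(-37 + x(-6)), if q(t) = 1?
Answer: -76*sqrt(3) ≈ -131.64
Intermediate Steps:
x(G) = 1/5 + G/5 (x(G) = ((-2 + 1)*(-G - 1))/5 = (-(-1 - G))/5 = (1 + G)/5 = 1/5 + G/5)
sqrt(g + 3)*(-37 + x(-6)) = sqrt(9 + 3)*(-37 + (1/5 + (1/5)*(-6))) = sqrt(12)*(-37 + (1/5 - 6/5)) = (2*sqrt(3))*(-37 - 1) = (2*sqrt(3))*(-38) = -76*sqrt(3)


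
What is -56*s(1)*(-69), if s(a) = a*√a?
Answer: 3864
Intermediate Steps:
s(a) = a^(3/2)
-56*s(1)*(-69) = -56*1^(3/2)*(-69) = -56*1*(-69) = -56*(-69) = 3864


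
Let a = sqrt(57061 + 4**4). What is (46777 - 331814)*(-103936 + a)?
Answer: 29625605632 - 285037*sqrt(57317) ≈ 2.9557e+10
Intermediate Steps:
a = sqrt(57317) (a = sqrt(57061 + 256) = sqrt(57317) ≈ 239.41)
(46777 - 331814)*(-103936 + a) = (46777 - 331814)*(-103936 + sqrt(57317)) = -285037*(-103936 + sqrt(57317)) = 29625605632 - 285037*sqrt(57317)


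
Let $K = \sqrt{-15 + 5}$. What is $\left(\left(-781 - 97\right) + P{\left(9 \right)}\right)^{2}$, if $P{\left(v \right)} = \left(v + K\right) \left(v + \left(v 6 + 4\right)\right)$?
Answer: $30735 - 36850 i \sqrt{10} \approx 30735.0 - 1.1653 \cdot 10^{5} i$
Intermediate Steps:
$K = i \sqrt{10}$ ($K = \sqrt{-10} = i \sqrt{10} \approx 3.1623 i$)
$P{\left(v \right)} = \left(4 + 7 v\right) \left(v + i \sqrt{10}\right)$ ($P{\left(v \right)} = \left(v + i \sqrt{10}\right) \left(v + \left(v 6 + 4\right)\right) = \left(v + i \sqrt{10}\right) \left(v + \left(6 v + 4\right)\right) = \left(v + i \sqrt{10}\right) \left(v + \left(4 + 6 v\right)\right) = \left(v + i \sqrt{10}\right) \left(4 + 7 v\right) = \left(4 + 7 v\right) \left(v + i \sqrt{10}\right)$)
$\left(\left(-781 - 97\right) + P{\left(9 \right)}\right)^{2} = \left(\left(-781 - 97\right) + \left(4 \cdot 9 + 7 \cdot 9^{2} + 4 i \sqrt{10} + 7 i 9 \sqrt{10}\right)\right)^{2} = \left(-878 + \left(36 + 7 \cdot 81 + 4 i \sqrt{10} + 63 i \sqrt{10}\right)\right)^{2} = \left(-878 + \left(36 + 567 + 4 i \sqrt{10} + 63 i \sqrt{10}\right)\right)^{2} = \left(-878 + \left(603 + 67 i \sqrt{10}\right)\right)^{2} = \left(-275 + 67 i \sqrt{10}\right)^{2}$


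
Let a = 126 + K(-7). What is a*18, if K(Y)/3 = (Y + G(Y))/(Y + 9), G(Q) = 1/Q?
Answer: 14526/7 ≈ 2075.1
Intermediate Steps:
K(Y) = 3*(Y + 1/Y)/(9 + Y) (K(Y) = 3*((Y + 1/Y)/(Y + 9)) = 3*((Y + 1/Y)/(9 + Y)) = 3*(Y + 1/Y)/(9 + Y))
a = 807/7 (a = 126 + 3*(1 + (-7)**2)/(-7*(9 - 7)) = 126 + 3*(-1/7)*(1 + 49)/2 = 126 + 3*(-1/7)*(1/2)*50 = 126 - 75/7 = 807/7 ≈ 115.29)
a*18 = (807/7)*18 = 14526/7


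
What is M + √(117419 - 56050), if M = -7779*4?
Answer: -31116 + √61369 ≈ -30868.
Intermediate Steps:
M = -31116
M + √(117419 - 56050) = -31116 + √(117419 - 56050) = -31116 + √61369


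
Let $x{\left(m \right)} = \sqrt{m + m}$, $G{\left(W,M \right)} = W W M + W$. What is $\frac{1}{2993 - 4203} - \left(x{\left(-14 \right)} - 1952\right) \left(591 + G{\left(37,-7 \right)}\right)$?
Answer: $- \frac{21150993601}{1210} + 17910 i \sqrt{7} \approx -1.748 \cdot 10^{7} + 47385.0 i$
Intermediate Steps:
$G{\left(W,M \right)} = W + M W^{2}$ ($G{\left(W,M \right)} = W^{2} M + W = M W^{2} + W = W + M W^{2}$)
$x{\left(m \right)} = \sqrt{2} \sqrt{m}$ ($x{\left(m \right)} = \sqrt{2 m} = \sqrt{2} \sqrt{m}$)
$\frac{1}{2993 - 4203} - \left(x{\left(-14 \right)} - 1952\right) \left(591 + G{\left(37,-7 \right)}\right) = \frac{1}{2993 - 4203} - \left(\sqrt{2} \sqrt{-14} - 1952\right) \left(591 + 37 \left(1 - 259\right)\right) = \frac{1}{-1210} - \left(\sqrt{2} i \sqrt{14} - 1952\right) \left(591 + 37 \left(1 - 259\right)\right) = - \frac{1}{1210} - \left(2 i \sqrt{7} - 1952\right) \left(591 + 37 \left(-258\right)\right) = - \frac{1}{1210} - \left(-1952 + 2 i \sqrt{7}\right) \left(591 - 9546\right) = - \frac{1}{1210} - \left(-1952 + 2 i \sqrt{7}\right) \left(-8955\right) = - \frac{1}{1210} - \left(17480160 - 17910 i \sqrt{7}\right) = - \frac{21150993601}{1210} + 17910 i \sqrt{7}$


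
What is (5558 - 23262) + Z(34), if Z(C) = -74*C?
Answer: -20220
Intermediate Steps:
(5558 - 23262) + Z(34) = (5558 - 23262) - 74*34 = -17704 - 2516 = -20220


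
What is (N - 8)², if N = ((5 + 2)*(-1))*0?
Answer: 64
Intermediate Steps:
N = 0 (N = (7*(-1))*0 = -7*0 = 0)
(N - 8)² = (0 - 8)² = (-8)² = 64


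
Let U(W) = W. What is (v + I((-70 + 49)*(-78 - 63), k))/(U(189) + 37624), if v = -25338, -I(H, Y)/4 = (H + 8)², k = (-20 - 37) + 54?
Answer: -35285182/37813 ≈ -933.15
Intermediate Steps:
k = -3 (k = -57 + 54 = -3)
I(H, Y) = -4*(8 + H)² (I(H, Y) = -4*(H + 8)² = -4*(8 + H)²)
(v + I((-70 + 49)*(-78 - 63), k))/(U(189) + 37624) = (-25338 - 4*(8 + (-70 + 49)*(-78 - 63))²)/(189 + 37624) = (-25338 - 4*(8 - 21*(-141))²)/37813 = (-25338 - 4*(8 + 2961)²)*(1/37813) = (-25338 - 4*2969²)*(1/37813) = (-25338 - 4*8814961)*(1/37813) = (-25338 - 35259844)*(1/37813) = -35285182*1/37813 = -35285182/37813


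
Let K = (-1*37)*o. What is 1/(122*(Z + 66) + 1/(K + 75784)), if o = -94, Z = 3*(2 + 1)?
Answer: 79262/725247301 ≈ 0.00010929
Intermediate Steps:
Z = 9 (Z = 3*3 = 9)
K = 3478 (K = -1*37*(-94) = -37*(-94) = 3478)
1/(122*(Z + 66) + 1/(K + 75784)) = 1/(122*(9 + 66) + 1/(3478 + 75784)) = 1/(122*75 + 1/79262) = 1/(9150 + 1/79262) = 1/(725247301/79262) = 79262/725247301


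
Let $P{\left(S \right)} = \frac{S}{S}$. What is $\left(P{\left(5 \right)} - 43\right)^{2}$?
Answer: $1764$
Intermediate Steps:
$P{\left(S \right)} = 1$
$\left(P{\left(5 \right)} - 43\right)^{2} = \left(1 - 43\right)^{2} = \left(-42\right)^{2} = 1764$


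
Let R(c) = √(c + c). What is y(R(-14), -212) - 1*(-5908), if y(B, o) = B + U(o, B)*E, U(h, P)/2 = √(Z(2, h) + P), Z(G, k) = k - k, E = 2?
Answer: 5908 + 2*I*√7 + 4*7^(¼)*(1 + I) ≈ 5914.5 + 11.798*I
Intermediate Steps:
Z(G, k) = 0
R(c) = √2*√c (R(c) = √(2*c) = √2*√c)
U(h, P) = 2*√P (U(h, P) = 2*√(0 + P) = 2*√P)
y(B, o) = B + 4*√B (y(B, o) = B + (2*√B)*2 = B + 4*√B)
y(R(-14), -212) - 1*(-5908) = (√2*√(-14) + 4*√(√2*√(-14))) - 1*(-5908) = (√2*(I*√14) + 4*√(√2*(I*√14))) + 5908 = (2*I*√7 + 4*√(2*I*√7)) + 5908 = (2*I*√7 + 4*(√2*7^(¼)*√I)) + 5908 = (2*I*√7 + 4*√2*7^(¼)*√I) + 5908 = 5908 + 2*I*√7 + 4*√2*7^(¼)*√I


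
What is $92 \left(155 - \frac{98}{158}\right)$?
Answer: $\frac{1122032}{79} \approx 14203.0$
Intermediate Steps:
$92 \left(155 - \frac{98}{158}\right) = 92 \left(155 - \frac{49}{79}\right) = 92 \cdot \frac{12196}{79} = \frac{1122032}{79}$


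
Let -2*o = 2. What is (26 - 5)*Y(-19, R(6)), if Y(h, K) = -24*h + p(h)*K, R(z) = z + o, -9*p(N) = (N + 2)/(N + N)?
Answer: 1091069/114 ≈ 9570.8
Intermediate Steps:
o = -1 (o = -½*2 = -1)
p(N) = -(2 + N)/(18*N) (p(N) = -(N + 2)/(9*(N + N)) = -(2 + N)/(9*(2*N)) = -(2 + N)*1/(2*N)/9 = -(2 + N)/(18*N))
R(z) = -1 + z (R(z) = z - 1 = -1 + z)
Y(h, K) = -24*h + K*(-2 - h)/(18*h) (Y(h, K) = -24*h + ((-2 - h)/(18*h))*K = -24*h + K*(-2 - h)/(18*h))
(26 - 5)*Y(-19, R(6)) = (26 - 5)*(-24*(-19) - (-1 + 6)/18 - ⅑*(-1 + 6)/(-19)) = 21*(456 - 1/18*5 - ⅑*5*(-1/19)) = 21*(456 - 5/18 + 5/171) = 21*(155867/342) = 1091069/114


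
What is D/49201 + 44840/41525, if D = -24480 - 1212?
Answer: 227862508/408614305 ≈ 0.55765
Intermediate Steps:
D = -25692
D/49201 + 44840/41525 = -25692/49201 + 44840/41525 = -25692*1/49201 + 44840*(1/41525) = -25692/49201 + 8968/8305 = 227862508/408614305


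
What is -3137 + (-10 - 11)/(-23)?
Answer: -72130/23 ≈ -3136.1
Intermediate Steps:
-3137 + (-10 - 11)/(-23) = -3137 - 1/23*(-21) = -3137 + 21/23 = -72130/23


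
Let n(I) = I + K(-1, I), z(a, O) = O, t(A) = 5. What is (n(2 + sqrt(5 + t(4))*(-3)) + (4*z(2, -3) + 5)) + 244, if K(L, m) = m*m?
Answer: 333 - 15*sqrt(10) ≈ 285.57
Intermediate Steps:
K(L, m) = m**2
n(I) = I + I**2
(n(2 + sqrt(5 + t(4))*(-3)) + (4*z(2, -3) + 5)) + 244 = ((2 + sqrt(5 + 5)*(-3))*(1 + (2 + sqrt(5 + 5)*(-3))) + (4*(-3) + 5)) + 244 = ((2 + sqrt(10)*(-3))*(1 + (2 + sqrt(10)*(-3))) + (-12 + 5)) + 244 = ((2 - 3*sqrt(10))*(1 + (2 - 3*sqrt(10))) - 7) + 244 = ((2 - 3*sqrt(10))*(3 - 3*sqrt(10)) - 7) + 244 = (-7 + (2 - 3*sqrt(10))*(3 - 3*sqrt(10))) + 244 = 237 + (2 - 3*sqrt(10))*(3 - 3*sqrt(10))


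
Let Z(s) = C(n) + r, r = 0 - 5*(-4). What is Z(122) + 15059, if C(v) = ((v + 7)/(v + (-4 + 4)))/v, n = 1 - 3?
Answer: 60321/4 ≈ 15080.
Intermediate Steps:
n = -2
C(v) = (7 + v)/v² (C(v) = ((7 + v)/(v + 0))/v = ((7 + v)/v)/v = (7 + v)/v²)
r = 20 (r = 0 + 20 = 20)
Z(s) = 85/4 (Z(s) = (7 - 2)/(-2)² + 20 = (¼)*5 + 20 = 5/4 + 20 = 85/4)
Z(122) + 15059 = 85/4 + 15059 = 60321/4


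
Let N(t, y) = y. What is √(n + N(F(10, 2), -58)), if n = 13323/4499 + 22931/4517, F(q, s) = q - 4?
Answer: I*√20633487581604282/20321983 ≈ 7.0684*I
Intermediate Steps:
F(q, s) = -4 + q
n = 163346560/20321983 (n = 13323*(1/4499) + 22931*(1/4517) = 13323/4499 + 22931/4517 = 163346560/20321983 ≈ 8.0379)
√(n + N(F(10, 2), -58)) = √(163346560/20321983 - 58) = √(-1015328454/20321983) = I*√20633487581604282/20321983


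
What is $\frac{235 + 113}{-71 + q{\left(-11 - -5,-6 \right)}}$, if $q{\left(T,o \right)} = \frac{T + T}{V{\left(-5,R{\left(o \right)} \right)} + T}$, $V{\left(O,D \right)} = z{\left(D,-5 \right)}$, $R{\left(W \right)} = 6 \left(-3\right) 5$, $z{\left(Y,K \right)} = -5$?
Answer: $- \frac{3828}{769} \approx -4.9779$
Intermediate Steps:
$R{\left(W \right)} = -90$ ($R{\left(W \right)} = \left(-18\right) 5 = -90$)
$V{\left(O,D \right)} = -5$
$q{\left(T,o \right)} = \frac{2 T}{-5 + T}$ ($q{\left(T,o \right)} = \frac{T + T}{-5 + T} = \frac{2 T}{-5 + T}$)
$\frac{235 + 113}{-71 + q{\left(-11 - -5,-6 \right)}} = \frac{235 + 113}{-71 + \frac{2 \left(-11 - -5\right)}{-5 - 6}} = \frac{348}{-71 + \frac{2 \left(-11 + 5\right)}{-5 + \left(-11 + 5\right)}} = \frac{348}{-71 + 2 \left(-6\right) \frac{1}{-5 - 6}} = \frac{348}{-71 + 2 \left(-6\right) \frac{1}{-11}} = \frac{348}{-71 + 2 \left(-6\right) \left(- \frac{1}{11}\right)} = \frac{348}{-71 + \frac{12}{11}} = \frac{348}{- \frac{769}{11}} = 348 \left(- \frac{11}{769}\right) = - \frac{3828}{769}$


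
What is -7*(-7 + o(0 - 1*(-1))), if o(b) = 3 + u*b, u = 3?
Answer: 7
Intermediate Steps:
o(b) = 3 + 3*b
-7*(-7 + o(0 - 1*(-1))) = -7*(-7 + (3 + 3*(0 - 1*(-1)))) = -7*(-7 + (3 + 3*(0 + 1))) = -7*(-7 + (3 + 3*1)) = -7*(-7 + (3 + 3)) = -7*(-7 + 6) = -7*(-1) = 7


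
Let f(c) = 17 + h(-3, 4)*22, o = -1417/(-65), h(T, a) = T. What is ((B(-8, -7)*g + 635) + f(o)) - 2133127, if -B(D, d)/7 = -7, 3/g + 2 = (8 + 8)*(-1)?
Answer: -12795295/6 ≈ -2.1325e+6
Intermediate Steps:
g = -1/6 (g = 3/(-2 + (8 + 8)*(-1)) = 3/(-2 + 16*(-1)) = 3/(-2 - 16) = 3/(-18) = 3*(-1/18) = -1/6 ≈ -0.16667)
B(D, d) = 49 (B(D, d) = -7*(-7) = 49)
o = 109/5 (o = -1417*(-1/65) = 109/5 ≈ 21.800)
f(c) = -49 (f(c) = 17 - 3*22 = 17 - 66 = -49)
((B(-8, -7)*g + 635) + f(o)) - 2133127 = ((49*(-1/6) + 635) - 49) - 2133127 = ((-49/6 + 635) - 49) - 2133127 = (3761/6 - 49) - 2133127 = 3467/6 - 2133127 = -12795295/6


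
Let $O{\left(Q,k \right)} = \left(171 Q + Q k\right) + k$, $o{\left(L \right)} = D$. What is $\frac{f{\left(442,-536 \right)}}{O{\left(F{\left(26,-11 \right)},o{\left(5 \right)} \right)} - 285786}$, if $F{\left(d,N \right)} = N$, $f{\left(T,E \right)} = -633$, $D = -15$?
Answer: $\frac{211}{95839} \approx 0.0022016$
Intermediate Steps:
$o{\left(L \right)} = -15$
$O{\left(Q,k \right)} = k + 171 Q + Q k$
$\frac{f{\left(442,-536 \right)}}{O{\left(F{\left(26,-11 \right)},o{\left(5 \right)} \right)} - 285786} = - \frac{633}{\left(-15 + 171 \left(-11\right) - -165\right) - 285786} = - \frac{633}{\left(-15 - 1881 + 165\right) - 285786} = - \frac{633}{-1731 - 285786} = - \frac{633}{-287517} = \left(-633\right) \left(- \frac{1}{287517}\right) = \frac{211}{95839}$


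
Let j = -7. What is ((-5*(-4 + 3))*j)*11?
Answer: -385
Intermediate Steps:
((-5*(-4 + 3))*j)*11 = (-5*(-4 + 3)*(-7))*11 = (-5*(-1)*(-7))*11 = (5*(-7))*11 = -35*11 = -385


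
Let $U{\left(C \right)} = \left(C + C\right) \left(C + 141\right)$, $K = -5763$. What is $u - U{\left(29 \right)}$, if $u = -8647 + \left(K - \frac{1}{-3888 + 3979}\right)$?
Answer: $- \frac{2208571}{91} \approx -24270.0$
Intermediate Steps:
$U{\left(C \right)} = 2 C \left(141 + C\right)$
$u = - \frac{1311311}{91}$ ($u = -8647 - \left(5763 + \frac{1}{-3888 + 3979}\right) = -8647 - \frac{524434}{91} = - \frac{1311311}{91} \approx -14410.0$)
$u - U{\left(29 \right)} = - \frac{1311311}{91} - 2 \cdot 29 \left(141 + 29\right) = - \frac{1311311}{91} - 2 \cdot 29 \cdot 170 = - \frac{1311311}{91} - 9860 = - \frac{2208571}{91}$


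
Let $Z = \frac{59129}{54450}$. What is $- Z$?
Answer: $- \frac{59129}{54450} \approx -1.0859$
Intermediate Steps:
$Z = \frac{59129}{54450}$ ($Z = 59129 \cdot \frac{1}{54450} = \frac{59129}{54450} \approx 1.0859$)
$- Z = \left(-1\right) \frac{59129}{54450} = - \frac{59129}{54450}$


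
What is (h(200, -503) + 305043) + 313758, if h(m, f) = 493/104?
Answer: 64355797/104 ≈ 6.1881e+5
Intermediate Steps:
h(m, f) = 493/104 (h(m, f) = 493*(1/104) = 493/104)
(h(200, -503) + 305043) + 313758 = (493/104 + 305043) + 313758 = 31724965/104 + 313758 = 64355797/104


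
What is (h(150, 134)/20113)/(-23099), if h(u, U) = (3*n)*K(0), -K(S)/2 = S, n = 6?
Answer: 0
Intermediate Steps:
K(S) = -2*S
h(u, U) = 0 (h(u, U) = (3*6)*(-2*0) = 18*0 = 0)
(h(150, 134)/20113)/(-23099) = (0/20113)/(-23099) = (0*(1/20113))*(-1/23099) = 0*(-1/23099) = 0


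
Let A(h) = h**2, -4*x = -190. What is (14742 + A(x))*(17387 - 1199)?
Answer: 275167671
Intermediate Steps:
x = 95/2 (x = -1/4*(-190) = 95/2 ≈ 47.500)
(14742 + A(x))*(17387 - 1199) = (14742 + (95/2)**2)*(17387 - 1199) = (14742 + 9025/4)*16188 = (67993/4)*16188 = 275167671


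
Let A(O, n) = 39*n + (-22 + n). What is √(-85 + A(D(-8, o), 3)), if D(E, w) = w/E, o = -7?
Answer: √13 ≈ 3.6056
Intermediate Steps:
A(O, n) = -22 + 40*n
√(-85 + A(D(-8, o), 3)) = √(-85 + (-22 + 40*3)) = √(-85 + (-22 + 120)) = √(-85 + 98) = √13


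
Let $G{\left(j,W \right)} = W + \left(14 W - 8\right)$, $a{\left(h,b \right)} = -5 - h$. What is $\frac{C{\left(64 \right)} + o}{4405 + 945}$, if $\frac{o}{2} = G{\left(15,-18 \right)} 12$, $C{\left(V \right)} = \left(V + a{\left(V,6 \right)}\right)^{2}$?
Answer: $- \frac{6647}{5350} \approx -1.2424$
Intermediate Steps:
$G{\left(j,W \right)} = -8 + 15 W$ ($G{\left(j,W \right)} = W + \left(-8 + 14 W\right) = -8 + 15 W$)
$C{\left(V \right)} = 25$ ($C{\left(V \right)} = \left(V - \left(5 + V\right)\right)^{2} = \left(-5\right)^{2} = 25$)
$o = -6672$ ($o = 2 \left(-8 + 15 \left(-18\right)\right) 12 = 2 \left(-8 - 270\right) 12 = 2 \left(\left(-278\right) 12\right) = 2 \left(-3336\right) = -6672$)
$\frac{C{\left(64 \right)} + o}{4405 + 945} = \frac{25 - 6672}{4405 + 945} = - \frac{6647}{5350}$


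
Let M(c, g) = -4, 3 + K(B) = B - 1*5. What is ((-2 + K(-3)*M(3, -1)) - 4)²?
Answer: 1444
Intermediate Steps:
K(B) = -8 + B (K(B) = -3 + (B - 1*5) = -3 + (B - 5) = -3 + (-5 + B) = -8 + B)
((-2 + K(-3)*M(3, -1)) - 4)² = ((-2 + (-8 - 3)*(-4)) - 4)² = ((-2 - 11*(-4)) - 4)² = ((-2 + 44) - 4)² = (42 - 4)² = 38² = 1444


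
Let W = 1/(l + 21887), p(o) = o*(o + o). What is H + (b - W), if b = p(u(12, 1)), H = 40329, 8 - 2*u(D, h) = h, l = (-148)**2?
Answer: 3534240235/87582 ≈ 40354.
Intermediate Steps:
l = 21904
u(D, h) = 4 - h/2
p(o) = 2*o**2 (p(o) = o*(2*o) = 2*o**2)
b = 49/2 (b = 2*(4 - 1/2*1)**2 = 2*(4 - 1/2)**2 = 2*(7/2)**2 = 2*(49/4) = 49/2 ≈ 24.500)
W = 1/43791 (W = 1/(21904 + 21887) = 1/43791 ≈ 2.2836e-5)
H + (b - W) = 40329 + (49/2 - 1*1/43791) = 40329 + (49/2 - 1/43791) = 40329 + 2145757/87582 = 3534240235/87582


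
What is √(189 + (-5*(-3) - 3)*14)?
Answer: √357 ≈ 18.894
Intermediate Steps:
√(189 + (-5*(-3) - 3)*14) = √(189 + (15 - 3)*14) = √(189 + 12*14) = √(189 + 168) = √357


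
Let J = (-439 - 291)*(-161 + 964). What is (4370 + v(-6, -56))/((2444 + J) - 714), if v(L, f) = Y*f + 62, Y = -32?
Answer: -1556/146115 ≈ -0.010649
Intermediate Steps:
J = -586190 (J = -730*803 = -586190)
v(L, f) = 62 - 32*f (v(L, f) = -32*f + 62 = 62 - 32*f)
(4370 + v(-6, -56))/((2444 + J) - 714) = (4370 + (62 - 32*(-56)))/((2444 - 586190) - 714) = (4370 + (62 + 1792))/(-583746 - 714) = (4370 + 1854)/(-584460) = 6224*(-1/584460) = -1556/146115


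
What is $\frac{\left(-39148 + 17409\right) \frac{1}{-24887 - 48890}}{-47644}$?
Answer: $- \frac{21739}{3515031388} \approx -6.1846 \cdot 10^{-6}$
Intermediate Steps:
$\frac{\left(-39148 + 17409\right) \frac{1}{-24887 - 48890}}{-47644} = - \frac{21739}{-73777} \left(- \frac{1}{47644}\right) = \left(-21739\right) \left(- \frac{1}{73777}\right) \left(- \frac{1}{47644}\right) = \frac{21739}{73777} \left(- \frac{1}{47644}\right) = - \frac{21739}{3515031388}$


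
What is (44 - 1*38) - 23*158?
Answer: -3628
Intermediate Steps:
(44 - 1*38) - 23*158 = (44 - 38) - 3634 = 6 - 3634 = -3628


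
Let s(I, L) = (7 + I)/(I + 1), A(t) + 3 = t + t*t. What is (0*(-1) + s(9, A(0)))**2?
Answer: 64/25 ≈ 2.5600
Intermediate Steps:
A(t) = -3 + t + t**2 (A(t) = -3 + (t + t*t) = -3 + (t + t**2) = -3 + t + t**2)
s(I, L) = (7 + I)/(1 + I)
(0*(-1) + s(9, A(0)))**2 = (0*(-1) + (7 + 9)/(1 + 9))**2 = (0 + 16/10)**2 = (0 + (1/10)*16)**2 = (0 + 8/5)**2 = (8/5)**2 = 64/25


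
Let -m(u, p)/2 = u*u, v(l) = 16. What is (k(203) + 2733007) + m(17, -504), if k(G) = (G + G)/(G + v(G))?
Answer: 598402357/219 ≈ 2.7324e+6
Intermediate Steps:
m(u, p) = -2*u² (m(u, p) = -2*u*u = -2*u²)
k(G) = 2*G/(16 + G) (k(G) = (G + G)/(G + 16) = (2*G)/(16 + G) = 2*G/(16 + G))
(k(203) + 2733007) + m(17, -504) = (2*203/(16 + 203) + 2733007) - 2*17² = (2*203/219 + 2733007) - 2*289 = (2*203*(1/219) + 2733007) - 578 = (406/219 + 2733007) - 578 = 598528939/219 - 578 = 598402357/219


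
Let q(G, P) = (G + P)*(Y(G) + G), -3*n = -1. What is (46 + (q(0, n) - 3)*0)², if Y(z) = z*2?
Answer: 2116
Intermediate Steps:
n = ⅓ (n = -⅓*(-1) = ⅓ ≈ 0.33333)
Y(z) = 2*z
q(G, P) = 3*G*(G + P) (q(G, P) = (G + P)*(2*G + G) = (G + P)*(3*G) = 3*G*(G + P))
(46 + (q(0, n) - 3)*0)² = (46 + (3*0*(0 + ⅓) - 3)*0)² = (46 + (3*0*(⅓) - 3)*0)² = (46 + (0 - 3)*0)² = (46 - 3*0)² = (46 + 0)² = 46² = 2116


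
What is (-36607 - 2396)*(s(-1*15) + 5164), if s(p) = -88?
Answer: -197979228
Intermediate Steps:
(-36607 - 2396)*(s(-1*15) + 5164) = (-36607 - 2396)*(-88 + 5164) = -39003*5076 = -197979228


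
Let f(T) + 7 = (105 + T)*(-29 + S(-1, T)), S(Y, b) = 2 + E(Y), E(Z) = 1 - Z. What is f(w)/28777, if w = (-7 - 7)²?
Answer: -1076/4111 ≈ -0.26174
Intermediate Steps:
w = 196 (w = (-14)² = 196)
S(Y, b) = 3 - Y (S(Y, b) = 2 + (1 - Y) = 3 - Y)
f(T) = -2632 - 25*T (f(T) = -7 + (105 + T)*(-29 + (3 - 1*(-1))) = -7 + (105 + T)*(-29 + (3 + 1)) = -7 + (105 + T)*(-29 + 4) = -7 + (105 + T)*(-25) = -7 + (-2625 - 25*T) = -2632 - 25*T)
f(w)/28777 = (-2632 - 25*196)/28777 = (-2632 - 4900)*(1/28777) = -7532*1/28777 = -1076/4111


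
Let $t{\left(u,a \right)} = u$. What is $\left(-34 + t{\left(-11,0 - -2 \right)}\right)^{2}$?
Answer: $2025$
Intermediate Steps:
$\left(-34 + t{\left(-11,0 - -2 \right)}\right)^{2} = \left(-34 - 11\right)^{2} = \left(-45\right)^{2} = 2025$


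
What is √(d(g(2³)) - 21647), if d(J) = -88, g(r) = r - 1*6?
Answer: 3*I*√2415 ≈ 147.43*I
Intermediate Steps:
g(r) = -6 + r (g(r) = r - 6 = -6 + r)
√(d(g(2³)) - 21647) = √(-88 - 21647) = √(-21735) = 3*I*√2415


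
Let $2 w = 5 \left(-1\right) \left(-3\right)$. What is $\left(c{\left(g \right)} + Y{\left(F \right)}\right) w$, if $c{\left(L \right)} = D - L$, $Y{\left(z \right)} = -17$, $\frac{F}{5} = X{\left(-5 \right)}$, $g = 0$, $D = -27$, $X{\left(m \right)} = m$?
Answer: $-330$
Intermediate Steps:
$F = -25$ ($F = 5 \left(-5\right) = -25$)
$c{\left(L \right)} = -27 - L$
$w = \frac{15}{2}$ ($w = \frac{5 \left(-1\right) \left(-3\right)}{2} = \frac{\left(-5\right) \left(-3\right)}{2} = \frac{1}{2} \cdot 15 = \frac{15}{2} \approx 7.5$)
$\left(c{\left(g \right)} + Y{\left(F \right)}\right) w = \left(\left(-27 - 0\right) - 17\right) \frac{15}{2} = \left(\left(-27 + 0\right) - 17\right) \frac{15}{2} = \left(-27 - 17\right) \frac{15}{2} = \left(-44\right) \frac{15}{2} = -330$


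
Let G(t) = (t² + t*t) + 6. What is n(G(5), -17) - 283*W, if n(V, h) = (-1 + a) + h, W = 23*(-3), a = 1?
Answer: 19510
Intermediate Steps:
G(t) = 6 + 2*t² (G(t) = (t² + t²) + 6 = 2*t² + 6 = 6 + 2*t²)
W = -69
n(V, h) = h (n(V, h) = (-1 + 1) + h = 0 + h = h)
n(G(5), -17) - 283*W = -17 - 283*(-69) = -17 + 19527 = 19510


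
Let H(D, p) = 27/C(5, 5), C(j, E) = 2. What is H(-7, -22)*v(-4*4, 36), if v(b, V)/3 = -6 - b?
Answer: 405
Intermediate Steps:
H(D, p) = 27/2
v(b, V) = -18 - 3*b (v(b, V) = 3*(-6 - b) = -18 - 3*b)
H(-7, -22)*v(-4*4, 36) = 27*(-18 - (-12)*4)/2 = 27*(-18 - 3*(-16))/2 = 27*(-18 + 48)/2 = (27/2)*30 = 405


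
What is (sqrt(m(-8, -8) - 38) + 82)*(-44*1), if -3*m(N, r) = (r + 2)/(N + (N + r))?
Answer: -3608 - 22*I*sqrt(1371)/3 ≈ -3608.0 - 271.53*I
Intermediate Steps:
m(N, r) = -(2 + r)/(3*(r + 2*N)) (m(N, r) = -(r + 2)/(3*(N + (N + r))) = -(2 + r)/(3*(r + 2*N)))
(sqrt(m(-8, -8) - 38) + 82)*(-44*1) = (sqrt((-2 - 1*(-8))/(3*(-8 + 2*(-8))) - 38) + 82)*(-44*1) = (sqrt((-2 + 8)/(3*(-8 - 16)) - 38) + 82)*(-44) = (sqrt((1/3)*6/(-24) - 38) + 82)*(-44) = (sqrt((1/3)*(-1/24)*6 - 38) + 82)*(-44) = (sqrt(-1/12 - 38) + 82)*(-44) = (sqrt(-457/12) + 82)*(-44) = (I*sqrt(1371)/6 + 82)*(-44) = (82 + I*sqrt(1371)/6)*(-44) = -3608 - 22*I*sqrt(1371)/3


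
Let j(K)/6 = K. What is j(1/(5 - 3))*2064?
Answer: 6192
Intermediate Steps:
j(K) = 6*K
j(1/(5 - 3))*2064 = (6/(5 - 3))*2064 = (6/2)*2064 = (6*(1/2))*2064 = 3*2064 = 6192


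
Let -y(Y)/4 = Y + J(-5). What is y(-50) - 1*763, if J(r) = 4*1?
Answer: -579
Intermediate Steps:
J(r) = 4
y(Y) = -16 - 4*Y (y(Y) = -4*(Y + 4) = -4*(4 + Y) = -16 - 4*Y)
y(-50) - 1*763 = (-16 - 4*(-50)) - 1*763 = (-16 + 200) - 763 = 184 - 763 = -579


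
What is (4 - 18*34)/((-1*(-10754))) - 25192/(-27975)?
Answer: 6681736/7916925 ≈ 0.84398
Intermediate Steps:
(4 - 18*34)/((-1*(-10754))) - 25192/(-27975) = (4 - 612)/10754 - 25192*(-1/27975) = -608*1/10754 + 25192/27975 = -16/283 + 25192/27975 = 6681736/7916925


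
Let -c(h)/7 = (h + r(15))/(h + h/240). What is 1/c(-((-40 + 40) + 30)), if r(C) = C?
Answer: -241/840 ≈ -0.28690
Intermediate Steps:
c(h) = -1680*(15 + h)/(241*h) (c(h) = -7*(h + 15)/(h + h/240) = -7*(15 + h)/(h + h*(1/240)) = -7*(15 + h)/(h + h/240) = -7*(15 + h)/(241*h/240) = -7*(15 + h)*240/(241*h) = -1680*(15 + h)/(241*h))
1/c(-((-40 + 40) + 30)) = 1/(1680*(-15 - (-1)*((-40 + 40) + 30))/(241*((-((-40 + 40) + 30))))) = 1/(1680*(-15 - (-1)*(0 + 30))/(241*((-(0 + 30))))) = 1/(1680*(-15 - (-1)*30)/(241*((-1*30)))) = 1/((1680/241)*(-15 - 1*(-30))/(-30)) = 1/((1680/241)*(-1/30)*(-15 + 30)) = 1/((1680/241)*(-1/30)*15) = 1/(-840/241) = -241/840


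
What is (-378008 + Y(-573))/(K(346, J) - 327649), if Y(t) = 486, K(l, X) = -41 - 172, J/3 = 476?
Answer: 188761/163931 ≈ 1.1515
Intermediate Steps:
J = 1428 (J = 3*476 = 1428)
K(l, X) = -213
(-378008 + Y(-573))/(K(346, J) - 327649) = (-378008 + 486)/(-213 - 327649) = -377522/(-327862) = -377522*(-1/327862) = 188761/163931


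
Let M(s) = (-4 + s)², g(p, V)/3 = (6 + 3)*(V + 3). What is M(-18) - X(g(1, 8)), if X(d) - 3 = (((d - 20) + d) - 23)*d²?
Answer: -48602678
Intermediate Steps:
g(p, V) = 81 + 27*V (g(p, V) = 3*((6 + 3)*(V + 3)) = 3*(9*(3 + V)) = 3*(27 + 9*V) = 81 + 27*V)
X(d) = 3 + d²*(-43 + 2*d) (X(d) = 3 + (((d - 20) + d) - 23)*d² = 3 + (((-20 + d) + d) - 23)*d² = 3 + ((-20 + 2*d) - 23)*d² = 3 + (-43 + 2*d)*d² = 3 + d²*(-43 + 2*d))
M(-18) - X(g(1, 8)) = (-4 - 18)² - (3 - 43*(81 + 27*8)² + 2*(81 + 27*8)³) = (-22)² - (3 - 43*(81 + 216)² + 2*(81 + 216)³) = 484 - (3 - 43*297² + 2*297³) = 484 - (3 - 43*88209 + 2*26198073) = 484 - (3 - 3792987 + 52396146) = 484 - 1*48603162 = 484 - 48603162 = -48602678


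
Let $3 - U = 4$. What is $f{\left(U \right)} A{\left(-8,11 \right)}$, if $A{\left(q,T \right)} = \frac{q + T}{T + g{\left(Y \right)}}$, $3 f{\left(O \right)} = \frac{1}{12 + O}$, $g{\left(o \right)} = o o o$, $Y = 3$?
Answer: $\frac{1}{418} \approx 0.0023923$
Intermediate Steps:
$U = -1$ ($U = 3 - 4 = -1$)
$g{\left(o \right)} = o^{3}$ ($g{\left(o \right)} = o^{2} o = o^{3}$)
$f{\left(O \right)} = \frac{1}{3 \left(12 + O\right)}$
$A{\left(q,T \right)} = \frac{T + q}{27 + T}$ ($A{\left(q,T \right)} = \frac{q + T}{T + 3^{3}} = \frac{T + q}{T + 27} = \frac{T + q}{27 + T}$)
$f{\left(U \right)} A{\left(-8,11 \right)} = \frac{1}{3 \left(12 - 1\right)} \frac{11 - 8}{27 + 11} = \frac{1}{3 \cdot 11} \cdot \frac{1}{38} \cdot 3 = \frac{1}{3} \cdot \frac{1}{11} \cdot \frac{1}{38} \cdot 3 = \frac{1}{33} \cdot \frac{3}{38} = \frac{1}{418}$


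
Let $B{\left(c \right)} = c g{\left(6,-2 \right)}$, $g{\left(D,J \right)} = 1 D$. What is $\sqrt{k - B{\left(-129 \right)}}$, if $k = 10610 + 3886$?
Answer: $\sqrt{15270} \approx 123.57$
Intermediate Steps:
$g{\left(D,J \right)} = D$
$B{\left(c \right)} = 6 c$ ($B{\left(c \right)} = c 6 = 6 c$)
$k = 14496$
$\sqrt{k - B{\left(-129 \right)}} = \sqrt{14496 - 6 \left(-129\right)} = \sqrt{14496 - -774} = \sqrt{14496 + 774} = \sqrt{15270}$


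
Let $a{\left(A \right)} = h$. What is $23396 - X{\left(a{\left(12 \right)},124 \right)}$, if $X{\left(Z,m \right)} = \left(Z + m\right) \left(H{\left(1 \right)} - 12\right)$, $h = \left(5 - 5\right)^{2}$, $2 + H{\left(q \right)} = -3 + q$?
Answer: $25380$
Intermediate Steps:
$H{\left(q \right)} = -5 + q$ ($H{\left(q \right)} = -2 + \left(-3 + q\right) = -5 + q$)
$h = 0$ ($h = 0^{2} = 0$)
$a{\left(A \right)} = 0$
$X{\left(Z,m \right)} = - 16 Z - 16 m$ ($X{\left(Z,m \right)} = \left(Z + m\right) \left(\left(-5 + 1\right) - 12\right) = \left(Z + m\right) \left(-4 - 12\right) = \left(Z + m\right) \left(-16\right) = - 16 Z - 16 m$)
$23396 - X{\left(a{\left(12 \right)},124 \right)} = 23396 - \left(\left(-16\right) 0 - 1984\right) = 23396 - \left(0 - 1984\right) = 23396 - -1984 = 23396 + 1984 = 25380$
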